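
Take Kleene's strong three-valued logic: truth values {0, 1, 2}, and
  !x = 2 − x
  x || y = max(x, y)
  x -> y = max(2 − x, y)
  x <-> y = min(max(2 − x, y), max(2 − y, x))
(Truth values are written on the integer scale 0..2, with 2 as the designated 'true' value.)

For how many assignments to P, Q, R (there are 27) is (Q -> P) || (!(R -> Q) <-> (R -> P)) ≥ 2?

16

value 2: 16 assignments (counts)
value 1: 10 assignments
value 0: 1 assignment
So 16 of the 27 assignments meet the threshold.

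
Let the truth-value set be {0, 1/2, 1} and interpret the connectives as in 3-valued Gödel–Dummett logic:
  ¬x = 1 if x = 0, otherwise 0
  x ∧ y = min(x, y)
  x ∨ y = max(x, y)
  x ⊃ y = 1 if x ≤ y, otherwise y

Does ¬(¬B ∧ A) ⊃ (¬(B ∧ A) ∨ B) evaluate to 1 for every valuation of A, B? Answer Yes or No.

Counterexample: take A = 1/2, B = 1/2.
¬B = ¬1/2 = 0
¬B ∧ A = 0 ∧ 1/2 = 0
¬(¬B ∧ A) = ¬0 = 1
B ∧ A = 1/2 ∧ 1/2 = 1/2
¬(B ∧ A) = ¬1/2 = 0
¬(B ∧ A) ∨ B = 0 ∨ 1/2 = 1/2
¬(¬B ∧ A) ⊃ (¬(B ∧ A) ∨ B) = 1 ⊃ 1/2 = 1/2
This gives 1/2 ≠ 1.

No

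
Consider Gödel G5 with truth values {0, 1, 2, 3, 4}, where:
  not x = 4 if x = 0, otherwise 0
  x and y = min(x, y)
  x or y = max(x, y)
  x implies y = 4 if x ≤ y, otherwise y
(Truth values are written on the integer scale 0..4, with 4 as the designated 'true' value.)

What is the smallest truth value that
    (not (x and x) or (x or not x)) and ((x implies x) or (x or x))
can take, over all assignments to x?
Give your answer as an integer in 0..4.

1

Take x = 1:
x and x = 1 and 1 = 1
not (x and x) = not 1 = 0
not x = not 1 = 0
x or not x = 1 or 0 = 1
not (x and x) or (x or not x) = 0 or 1 = 1
x implies x = 1 implies 1 = 4
x or x = 1 or 1 = 1
(x implies x) or (x or x) = 4 or 1 = 4
(not (x and x) or (x or not x)) and ((x implies x) or (x or x)) = 1 and 4 = 1
No assignment yields a value below 1, so this is the minimum.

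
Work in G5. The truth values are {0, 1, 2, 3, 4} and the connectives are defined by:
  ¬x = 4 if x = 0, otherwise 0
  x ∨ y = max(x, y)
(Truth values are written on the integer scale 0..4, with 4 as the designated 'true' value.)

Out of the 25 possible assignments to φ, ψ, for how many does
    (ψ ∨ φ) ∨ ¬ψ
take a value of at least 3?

value 4: 13 assignments (counts)
value 3: 6 assignments (counts)
value 2: 4 assignments
value 1: 2 assignments
So 19 of the 25 assignments meet the threshold.

19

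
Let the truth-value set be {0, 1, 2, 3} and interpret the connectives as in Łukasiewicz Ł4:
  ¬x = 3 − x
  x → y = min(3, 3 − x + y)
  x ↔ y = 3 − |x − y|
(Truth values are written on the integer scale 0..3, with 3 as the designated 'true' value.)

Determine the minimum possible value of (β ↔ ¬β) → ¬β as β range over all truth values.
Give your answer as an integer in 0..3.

2

Take β = 2:
¬β = ¬2 = 1
β ↔ ¬β = 2 ↔ 1 = 2
¬β = ¬2 = 1
(β ↔ ¬β) → ¬β = 2 → 1 = 2
No assignment yields a value below 2, so this is the minimum.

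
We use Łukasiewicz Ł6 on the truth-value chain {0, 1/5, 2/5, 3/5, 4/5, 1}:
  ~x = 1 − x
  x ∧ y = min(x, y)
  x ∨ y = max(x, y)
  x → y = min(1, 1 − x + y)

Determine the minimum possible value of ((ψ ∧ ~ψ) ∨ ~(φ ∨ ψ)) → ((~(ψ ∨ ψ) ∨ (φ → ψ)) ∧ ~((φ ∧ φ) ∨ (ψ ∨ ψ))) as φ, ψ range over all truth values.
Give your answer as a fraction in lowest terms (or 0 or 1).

3/5

Take φ = 1, ψ = 2/5:
~ψ = ~2/5 = 3/5
ψ ∧ ~ψ = 2/5 ∧ 3/5 = 2/5
φ ∨ ψ = 1 ∨ 2/5 = 1
~(φ ∨ ψ) = ~1 = 0
(ψ ∧ ~ψ) ∨ ~(φ ∨ ψ) = 2/5 ∨ 0 = 2/5
ψ ∨ ψ = 2/5 ∨ 2/5 = 2/5
~(ψ ∨ ψ) = ~2/5 = 3/5
φ → ψ = 1 → 2/5 = 2/5
~(ψ ∨ ψ) ∨ (φ → ψ) = 3/5 ∨ 2/5 = 3/5
φ ∧ φ = 1 ∧ 1 = 1
ψ ∨ ψ = 2/5 ∨ 2/5 = 2/5
(φ ∧ φ) ∨ (ψ ∨ ψ) = 1 ∨ 2/5 = 1
~((φ ∧ φ) ∨ (ψ ∨ ψ)) = ~1 = 0
(~(ψ ∨ ψ) ∨ (φ → ψ)) ∧ ~((φ ∧ φ) ∨ (ψ ∨ ψ)) = 3/5 ∧ 0 = 0
((ψ ∧ ~ψ) ∨ ~(φ ∨ ψ)) → ((~(ψ ∨ ψ) ∨ (φ → ψ)) ∧ ~((φ ∧ φ) ∨ (ψ ∨ ψ))) = 2/5 → 0 = 3/5
No assignment yields a value below 3/5, so this is the minimum.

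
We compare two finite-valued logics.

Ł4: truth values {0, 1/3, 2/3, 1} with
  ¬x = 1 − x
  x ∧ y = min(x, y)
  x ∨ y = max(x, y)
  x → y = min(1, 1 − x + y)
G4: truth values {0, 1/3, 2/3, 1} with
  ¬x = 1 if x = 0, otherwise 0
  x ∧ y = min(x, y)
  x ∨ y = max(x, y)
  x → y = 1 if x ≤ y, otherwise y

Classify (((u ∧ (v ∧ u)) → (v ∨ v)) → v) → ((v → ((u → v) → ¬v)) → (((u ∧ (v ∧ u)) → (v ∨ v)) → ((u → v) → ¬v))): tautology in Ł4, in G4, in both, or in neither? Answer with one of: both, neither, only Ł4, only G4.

In Ł4: every assignment gives 1 — tautology.
In G4: every assignment gives 1 — tautology.

both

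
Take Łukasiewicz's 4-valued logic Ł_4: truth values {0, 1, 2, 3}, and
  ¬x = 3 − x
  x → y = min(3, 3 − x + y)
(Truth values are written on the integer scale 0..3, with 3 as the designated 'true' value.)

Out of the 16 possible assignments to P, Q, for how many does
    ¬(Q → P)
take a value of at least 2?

P = 0, Q = 0 ↦ 0  <
P = 0, Q = 1 ↦ 1  <
P = 0, Q = 2 ↦ 2  ≥
P = 0, Q = 3 ↦ 3  ≥
P = 1, Q = 0 ↦ 0  <
P = 1, Q = 1 ↦ 0  <
P = 1, Q = 2 ↦ 1  <
P = 1, Q = 3 ↦ 2  ≥
P = 2, Q = 0 ↦ 0  <
P = 2, Q = 1 ↦ 0  <
P = 2, Q = 2 ↦ 0  <
P = 2, Q = 3 ↦ 1  <
P = 3, Q = 0 ↦ 0  <
P = 3, Q = 1 ↦ 0  <
P = 3, Q = 2 ↦ 0  <
P = 3, Q = 3 ↦ 0  <
So 3 of the 16 assignments meet the threshold.

3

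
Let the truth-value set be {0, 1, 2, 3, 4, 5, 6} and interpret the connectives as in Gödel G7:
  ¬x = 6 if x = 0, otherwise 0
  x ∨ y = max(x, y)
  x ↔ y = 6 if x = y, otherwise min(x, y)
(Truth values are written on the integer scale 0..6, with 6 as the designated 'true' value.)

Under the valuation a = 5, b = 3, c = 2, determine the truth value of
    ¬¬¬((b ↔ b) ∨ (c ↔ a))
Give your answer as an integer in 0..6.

0

b ↔ b = 3 ↔ 3 = 6
c ↔ a = 2 ↔ 5 = 2
(b ↔ b) ∨ (c ↔ a) = 6 ∨ 2 = 6
¬((b ↔ b) ∨ (c ↔ a)) = ¬6 = 0
¬¬((b ↔ b) ∨ (c ↔ a)) = ¬0 = 6
¬¬¬((b ↔ b) ∨ (c ↔ a)) = ¬6 = 0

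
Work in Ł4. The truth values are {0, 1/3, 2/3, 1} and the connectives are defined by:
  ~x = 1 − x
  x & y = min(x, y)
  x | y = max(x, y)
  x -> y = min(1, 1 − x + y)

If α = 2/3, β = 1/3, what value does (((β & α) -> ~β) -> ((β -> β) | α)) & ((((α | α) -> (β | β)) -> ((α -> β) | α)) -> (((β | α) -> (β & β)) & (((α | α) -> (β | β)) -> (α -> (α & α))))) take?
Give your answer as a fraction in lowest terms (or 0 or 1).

2/3

β & α = 1/3 & 2/3 = 1/3
~β = ~1/3 = 2/3
(β & α) -> ~β = 1/3 -> 2/3 = 1
β -> β = 1/3 -> 1/3 = 1
(β -> β) | α = 1 | 2/3 = 1
((β & α) -> ~β) -> ((β -> β) | α) = 1 -> 1 = 1
α | α = 2/3 | 2/3 = 2/3
β | β = 1/3 | 1/3 = 1/3
(α | α) -> (β | β) = 2/3 -> 1/3 = 2/3
α -> β = 2/3 -> 1/3 = 2/3
(α -> β) | α = 2/3 | 2/3 = 2/3
((α | α) -> (β | β)) -> ((α -> β) | α) = 2/3 -> 2/3 = 1
β | α = 1/3 | 2/3 = 2/3
β & β = 1/3 & 1/3 = 1/3
(β | α) -> (β & β) = 2/3 -> 1/3 = 2/3
α | α = 2/3 | 2/3 = 2/3
β | β = 1/3 | 1/3 = 1/3
(α | α) -> (β | β) = 2/3 -> 1/3 = 2/3
α & α = 2/3 & 2/3 = 2/3
α -> (α & α) = 2/3 -> 2/3 = 1
((α | α) -> (β | β)) -> (α -> (α & α)) = 2/3 -> 1 = 1
((β | α) -> (β & β)) & (((α | α) -> (β | β)) -> (α -> (α & α))) = 2/3 & 1 = 2/3
(((α | α) -> (β | β)) -> ((α -> β) | α)) -> (((β | α) -> (β & β)) & (((α | α) -> (β | β)) -> (α -> (α & α)))) = 1 -> 2/3 = 2/3
(((β & α) -> ~β) -> ((β -> β) | α)) & ((((α | α) -> (β | β)) -> ((α -> β) | α)) -> (((β | α) -> (β & β)) & (((α | α) -> (β | β)) -> (α -> (α & α))))) = 1 & 2/3 = 2/3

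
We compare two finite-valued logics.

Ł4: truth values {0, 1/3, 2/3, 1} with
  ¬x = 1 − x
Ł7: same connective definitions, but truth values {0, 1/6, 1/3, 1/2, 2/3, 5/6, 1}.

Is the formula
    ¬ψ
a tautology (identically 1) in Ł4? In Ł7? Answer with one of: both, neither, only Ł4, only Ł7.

neither

In Ł4: at ψ = 1/3 the value is 2/3 — not a tautology.
In Ł7: at ψ = 1/6 the value is 5/6 — not a tautology.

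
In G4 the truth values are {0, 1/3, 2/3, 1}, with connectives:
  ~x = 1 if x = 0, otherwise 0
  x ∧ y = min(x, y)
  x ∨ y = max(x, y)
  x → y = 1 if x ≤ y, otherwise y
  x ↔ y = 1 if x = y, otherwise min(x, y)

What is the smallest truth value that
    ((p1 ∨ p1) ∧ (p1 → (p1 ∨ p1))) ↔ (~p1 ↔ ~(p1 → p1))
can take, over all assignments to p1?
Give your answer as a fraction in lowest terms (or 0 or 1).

1/3

Take p1 = 1/3:
p1 ∨ p1 = 1/3 ∨ 1/3 = 1/3
p1 ∨ p1 = 1/3 ∨ 1/3 = 1/3
p1 → (p1 ∨ p1) = 1/3 → 1/3 = 1
(p1 ∨ p1) ∧ (p1 → (p1 ∨ p1)) = 1/3 ∧ 1 = 1/3
~p1 = ~1/3 = 0
p1 → p1 = 1/3 → 1/3 = 1
~(p1 → p1) = ~1 = 0
~p1 ↔ ~(p1 → p1) = 0 ↔ 0 = 1
((p1 ∨ p1) ∧ (p1 → (p1 ∨ p1))) ↔ (~p1 ↔ ~(p1 → p1)) = 1/3 ↔ 1 = 1/3
No assignment yields a value below 1/3, so this is the minimum.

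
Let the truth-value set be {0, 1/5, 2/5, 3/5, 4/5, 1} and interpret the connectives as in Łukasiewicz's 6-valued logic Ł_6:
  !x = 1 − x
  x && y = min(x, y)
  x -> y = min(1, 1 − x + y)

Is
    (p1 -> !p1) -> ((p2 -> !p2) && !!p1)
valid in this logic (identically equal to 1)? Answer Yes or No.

No

Counterexample: take p1 = 0, p2 = 0.
!p1 = !0 = 1
p1 -> !p1 = 0 -> 1 = 1
!p2 = !0 = 1
p2 -> !p2 = 0 -> 1 = 1
!p1 = !0 = 1
!!p1 = !1 = 0
(p2 -> !p2) && !!p1 = 1 && 0 = 0
(p1 -> !p1) -> ((p2 -> !p2) && !!p1) = 1 -> 0 = 0
This gives 0 ≠ 1.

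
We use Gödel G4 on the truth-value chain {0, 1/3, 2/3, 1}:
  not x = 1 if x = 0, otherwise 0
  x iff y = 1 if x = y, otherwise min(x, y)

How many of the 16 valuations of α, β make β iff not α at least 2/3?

α = 0, β = 0 ↦ 0  <
α = 0, β = 1/3 ↦ 1/3  <
α = 0, β = 2/3 ↦ 2/3  ≥
α = 0, β = 1 ↦ 1  ≥
α = 1/3, β = 0 ↦ 1  ≥
α = 1/3, β = 1/3 ↦ 0  <
α = 1/3, β = 2/3 ↦ 0  <
α = 1/3, β = 1 ↦ 0  <
α = 2/3, β = 0 ↦ 1  ≥
α = 2/3, β = 1/3 ↦ 0  <
α = 2/3, β = 2/3 ↦ 0  <
α = 2/3, β = 1 ↦ 0  <
α = 1, β = 0 ↦ 1  ≥
α = 1, β = 1/3 ↦ 0  <
α = 1, β = 2/3 ↦ 0  <
α = 1, β = 1 ↦ 0  <
So 5 of the 16 assignments meet the threshold.

5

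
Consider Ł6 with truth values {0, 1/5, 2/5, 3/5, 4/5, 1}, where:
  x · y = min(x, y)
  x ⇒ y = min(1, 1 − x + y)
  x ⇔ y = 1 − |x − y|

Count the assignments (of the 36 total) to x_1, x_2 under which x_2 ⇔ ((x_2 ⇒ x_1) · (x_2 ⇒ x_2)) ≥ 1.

value 1: 3 assignments (counts)
value 4/5: 7 assignments
value 3/5: 6 assignments
value 2/5: 7 assignments
value 1/5: 6 assignments
value 0: 7 assignments
So 3 of the 36 assignments meet the threshold.

3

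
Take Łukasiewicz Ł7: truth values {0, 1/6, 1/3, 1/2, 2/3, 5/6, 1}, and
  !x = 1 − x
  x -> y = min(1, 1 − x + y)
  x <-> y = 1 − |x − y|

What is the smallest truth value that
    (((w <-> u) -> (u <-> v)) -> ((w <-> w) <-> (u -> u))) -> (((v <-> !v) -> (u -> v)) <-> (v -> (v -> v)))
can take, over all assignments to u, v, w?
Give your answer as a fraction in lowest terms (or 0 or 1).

Take u = 1, v = 1/2, w = 0:
w <-> u = 0 <-> 1 = 0
u <-> v = 1 <-> 1/2 = 1/2
(w <-> u) -> (u <-> v) = 0 -> 1/2 = 1
w <-> w = 0 <-> 0 = 1
u -> u = 1 -> 1 = 1
(w <-> w) <-> (u -> u) = 1 <-> 1 = 1
((w <-> u) -> (u <-> v)) -> ((w <-> w) <-> (u -> u)) = 1 -> 1 = 1
!v = !1/2 = 1/2
v <-> !v = 1/2 <-> 1/2 = 1
u -> v = 1 -> 1/2 = 1/2
(v <-> !v) -> (u -> v) = 1 -> 1/2 = 1/2
v -> v = 1/2 -> 1/2 = 1
v -> (v -> v) = 1/2 -> 1 = 1
((v <-> !v) -> (u -> v)) <-> (v -> (v -> v)) = 1/2 <-> 1 = 1/2
(((w <-> u) -> (u <-> v)) -> ((w <-> w) <-> (u -> u))) -> (((v <-> !v) -> (u -> v)) <-> (v -> (v -> v))) = 1 -> 1/2 = 1/2
No assignment yields a value below 1/2, so this is the minimum.

1/2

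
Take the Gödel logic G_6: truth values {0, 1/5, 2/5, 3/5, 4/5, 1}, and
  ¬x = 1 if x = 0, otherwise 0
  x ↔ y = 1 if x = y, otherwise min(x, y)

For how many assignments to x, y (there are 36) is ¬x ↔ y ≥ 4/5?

7

value 1: 6 assignments (counts)
value 4/5: 1 assignment (counts)
value 3/5: 1 assignment
value 2/5: 1 assignment
value 1/5: 1 assignment
value 0: 26 assignments
So 7 of the 36 assignments meet the threshold.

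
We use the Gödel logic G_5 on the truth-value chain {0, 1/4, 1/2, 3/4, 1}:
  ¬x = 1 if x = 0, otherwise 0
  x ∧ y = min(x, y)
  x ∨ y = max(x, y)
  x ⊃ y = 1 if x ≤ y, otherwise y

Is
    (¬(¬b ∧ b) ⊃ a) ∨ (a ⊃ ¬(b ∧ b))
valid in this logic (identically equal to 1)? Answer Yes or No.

No

Counterexample: take a = 1/4, b = 1/4.
¬b = ¬1/4 = 0
¬b ∧ b = 0 ∧ 1/4 = 0
¬(¬b ∧ b) = ¬0 = 1
¬(¬b ∧ b) ⊃ a = 1 ⊃ 1/4 = 1/4
b ∧ b = 1/4 ∧ 1/4 = 1/4
¬(b ∧ b) = ¬1/4 = 0
a ⊃ ¬(b ∧ b) = 1/4 ⊃ 0 = 0
(¬(¬b ∧ b) ⊃ a) ∨ (a ⊃ ¬(b ∧ b)) = 1/4 ∨ 0 = 1/4
This gives 1/4 ≠ 1.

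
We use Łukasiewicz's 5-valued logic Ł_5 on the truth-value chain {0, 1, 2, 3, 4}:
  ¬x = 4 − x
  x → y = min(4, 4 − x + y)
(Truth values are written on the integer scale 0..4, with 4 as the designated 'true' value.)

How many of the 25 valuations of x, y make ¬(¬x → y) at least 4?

value 4: 1 assignment (counts)
value 3: 2 assignments
value 2: 3 assignments
value 1: 4 assignments
value 0: 15 assignments
So 1 of the 25 assignments meets the threshold.

1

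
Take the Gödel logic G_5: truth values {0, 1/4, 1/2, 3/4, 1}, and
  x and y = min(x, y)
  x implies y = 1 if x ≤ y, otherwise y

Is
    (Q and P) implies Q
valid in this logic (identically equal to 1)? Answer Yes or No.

At P = 3/4, Q = 1/2, for instance:
Q and P = 1/2 and 3/4 = 1/2
(Q and P) implies Q = 1/2 implies 1/2 = 1
and checking the remaining 24 assignments likewise gives ≥ 1 in every case.

Yes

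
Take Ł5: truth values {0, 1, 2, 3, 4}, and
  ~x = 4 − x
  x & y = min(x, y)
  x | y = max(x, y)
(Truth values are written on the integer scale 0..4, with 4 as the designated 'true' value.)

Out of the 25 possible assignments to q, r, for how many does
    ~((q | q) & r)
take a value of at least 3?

value 4: 9 assignments (counts)
value 3: 7 assignments (counts)
value 2: 5 assignments
value 1: 3 assignments
value 0: 1 assignment
So 16 of the 25 assignments meet the threshold.

16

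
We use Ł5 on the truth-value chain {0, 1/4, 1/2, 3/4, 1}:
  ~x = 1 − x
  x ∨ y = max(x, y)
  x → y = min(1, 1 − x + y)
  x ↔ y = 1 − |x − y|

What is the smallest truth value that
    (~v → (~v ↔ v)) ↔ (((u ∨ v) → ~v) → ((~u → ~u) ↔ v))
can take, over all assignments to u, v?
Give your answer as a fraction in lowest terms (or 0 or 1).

Take u = 0, v = 1/4:
~v = ~1/4 = 3/4
~v = ~1/4 = 3/4
~v ↔ v = 3/4 ↔ 1/4 = 1/2
~v → (~v ↔ v) = 3/4 → 1/2 = 3/4
u ∨ v = 0 ∨ 1/4 = 1/4
~v = ~1/4 = 3/4
(u ∨ v) → ~v = 1/4 → 3/4 = 1
~u = ~0 = 1
~u = ~0 = 1
~u → ~u = 1 → 1 = 1
(~u → ~u) ↔ v = 1 ↔ 1/4 = 1/4
((u ∨ v) → ~v) → ((~u → ~u) ↔ v) = 1 → 1/4 = 1/4
(~v → (~v ↔ v)) ↔ (((u ∨ v) → ~v) → ((~u → ~u) ↔ v)) = 3/4 ↔ 1/4 = 1/2
No assignment yields a value below 1/2, so this is the minimum.

1/2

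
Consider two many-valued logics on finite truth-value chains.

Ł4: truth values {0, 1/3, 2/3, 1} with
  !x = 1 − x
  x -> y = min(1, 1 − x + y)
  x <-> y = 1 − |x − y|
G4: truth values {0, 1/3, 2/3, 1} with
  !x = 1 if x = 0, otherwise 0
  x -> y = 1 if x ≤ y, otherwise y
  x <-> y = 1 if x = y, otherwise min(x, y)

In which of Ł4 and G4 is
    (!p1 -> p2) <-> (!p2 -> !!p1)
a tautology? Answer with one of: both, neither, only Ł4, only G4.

only Ł4

In Ł4: every assignment gives 1 — tautology.
In G4: at p1 = 0, p2 = 1/3 the value is 1/3 — not a tautology.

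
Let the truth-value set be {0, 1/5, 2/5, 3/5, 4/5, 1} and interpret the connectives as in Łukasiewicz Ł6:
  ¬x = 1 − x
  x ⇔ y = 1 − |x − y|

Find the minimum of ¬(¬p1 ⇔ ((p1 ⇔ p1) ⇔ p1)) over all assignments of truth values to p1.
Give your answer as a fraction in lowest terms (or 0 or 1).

1/5

Take p1 = 2/5:
¬p1 = ¬2/5 = 3/5
p1 ⇔ p1 = 2/5 ⇔ 2/5 = 1
(p1 ⇔ p1) ⇔ p1 = 1 ⇔ 2/5 = 2/5
¬p1 ⇔ ((p1 ⇔ p1) ⇔ p1) = 3/5 ⇔ 2/5 = 4/5
¬(¬p1 ⇔ ((p1 ⇔ p1) ⇔ p1)) = ¬4/5 = 1/5
No assignment yields a value below 1/5, so this is the minimum.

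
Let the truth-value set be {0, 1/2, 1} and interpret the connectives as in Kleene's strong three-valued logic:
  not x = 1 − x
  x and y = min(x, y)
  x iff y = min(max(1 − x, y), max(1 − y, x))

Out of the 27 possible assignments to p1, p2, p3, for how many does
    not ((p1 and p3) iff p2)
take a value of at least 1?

value 1: 6 assignments (counts)
value 1/2: 15 assignments
value 0: 6 assignments
So 6 of the 27 assignments meet the threshold.

6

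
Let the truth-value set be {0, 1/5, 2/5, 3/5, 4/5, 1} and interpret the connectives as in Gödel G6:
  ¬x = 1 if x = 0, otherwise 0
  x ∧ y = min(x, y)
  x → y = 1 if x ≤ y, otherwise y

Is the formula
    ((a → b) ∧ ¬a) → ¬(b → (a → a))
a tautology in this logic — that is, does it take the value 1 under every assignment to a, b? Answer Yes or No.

Counterexample: take a = 0, b = 0.
a → b = 0 → 0 = 1
¬a = ¬0 = 1
(a → b) ∧ ¬a = 1 ∧ 1 = 1
a → a = 0 → 0 = 1
b → (a → a) = 0 → 1 = 1
¬(b → (a → a)) = ¬1 = 0
((a → b) ∧ ¬a) → ¬(b → (a → a)) = 1 → 0 = 0
This gives 0 ≠ 1.

No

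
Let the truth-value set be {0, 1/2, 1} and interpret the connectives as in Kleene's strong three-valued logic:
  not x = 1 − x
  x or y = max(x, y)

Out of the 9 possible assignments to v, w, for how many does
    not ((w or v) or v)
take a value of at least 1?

1

v = 0, w = 0 ↦ 1  ≥
v = 0, w = 1/2 ↦ 1/2  <
v = 0, w = 1 ↦ 0  <
v = 1/2, w = 0 ↦ 1/2  <
v = 1/2, w = 1/2 ↦ 1/2  <
v = 1/2, w = 1 ↦ 0  <
v = 1, w = 0 ↦ 0  <
v = 1, w = 1/2 ↦ 0  <
v = 1, w = 1 ↦ 0  <
So 1 of the 9 assignments meets the threshold.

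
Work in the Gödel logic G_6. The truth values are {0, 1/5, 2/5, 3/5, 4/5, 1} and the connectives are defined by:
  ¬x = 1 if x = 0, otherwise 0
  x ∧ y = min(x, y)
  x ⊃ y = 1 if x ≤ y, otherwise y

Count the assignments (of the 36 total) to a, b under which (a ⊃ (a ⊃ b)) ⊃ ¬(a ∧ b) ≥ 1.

value 1: 11 assignments (counts)
value 0: 25 assignments
So 11 of the 36 assignments meet the threshold.

11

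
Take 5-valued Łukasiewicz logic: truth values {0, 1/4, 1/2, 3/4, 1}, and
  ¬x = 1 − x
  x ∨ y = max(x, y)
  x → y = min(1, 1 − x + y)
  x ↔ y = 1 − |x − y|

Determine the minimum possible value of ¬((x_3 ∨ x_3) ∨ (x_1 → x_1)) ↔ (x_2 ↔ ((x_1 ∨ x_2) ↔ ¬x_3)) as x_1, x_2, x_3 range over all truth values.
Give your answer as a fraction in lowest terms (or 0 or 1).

0

Take x_1 = 0, x_2 = 0, x_3 = 0:
x_3 ∨ x_3 = 0 ∨ 0 = 0
x_1 → x_1 = 0 → 0 = 1
(x_3 ∨ x_3) ∨ (x_1 → x_1) = 0 ∨ 1 = 1
¬((x_3 ∨ x_3) ∨ (x_1 → x_1)) = ¬1 = 0
x_1 ∨ x_2 = 0 ∨ 0 = 0
¬x_3 = ¬0 = 1
(x_1 ∨ x_2) ↔ ¬x_3 = 0 ↔ 1 = 0
x_2 ↔ ((x_1 ∨ x_2) ↔ ¬x_3) = 0 ↔ 0 = 1
¬((x_3 ∨ x_3) ∨ (x_1 → x_1)) ↔ (x_2 ↔ ((x_1 ∨ x_2) ↔ ¬x_3)) = 0 ↔ 1 = 0
No assignment yields a value below 0, so this is the minimum.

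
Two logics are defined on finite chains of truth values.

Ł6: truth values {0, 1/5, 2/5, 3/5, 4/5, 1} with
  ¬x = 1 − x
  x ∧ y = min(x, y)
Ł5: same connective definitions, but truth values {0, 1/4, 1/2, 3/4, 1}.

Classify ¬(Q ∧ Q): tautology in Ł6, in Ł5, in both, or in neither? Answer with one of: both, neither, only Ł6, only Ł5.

In Ł6: at Q = 1/5 the value is 4/5 — not a tautology.
In Ł5: at Q = 1/4 the value is 3/4 — not a tautology.

neither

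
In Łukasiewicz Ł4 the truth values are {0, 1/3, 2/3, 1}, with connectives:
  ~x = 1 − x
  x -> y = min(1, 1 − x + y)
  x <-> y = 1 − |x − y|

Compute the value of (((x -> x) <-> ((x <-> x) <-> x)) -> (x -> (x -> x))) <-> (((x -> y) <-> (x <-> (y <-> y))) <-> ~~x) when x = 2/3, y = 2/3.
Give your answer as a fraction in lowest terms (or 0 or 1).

x -> x = 2/3 -> 2/3 = 1
x <-> x = 2/3 <-> 2/3 = 1
(x <-> x) <-> x = 1 <-> 2/3 = 2/3
(x -> x) <-> ((x <-> x) <-> x) = 1 <-> 2/3 = 2/3
x -> x = 2/3 -> 2/3 = 1
x -> (x -> x) = 2/3 -> 1 = 1
((x -> x) <-> ((x <-> x) <-> x)) -> (x -> (x -> x)) = 2/3 -> 1 = 1
x -> y = 2/3 -> 2/3 = 1
y <-> y = 2/3 <-> 2/3 = 1
x <-> (y <-> y) = 2/3 <-> 1 = 2/3
(x -> y) <-> (x <-> (y <-> y)) = 1 <-> 2/3 = 2/3
~x = ~2/3 = 1/3
~~x = ~1/3 = 2/3
((x -> y) <-> (x <-> (y <-> y))) <-> ~~x = 2/3 <-> 2/3 = 1
(((x -> x) <-> ((x <-> x) <-> x)) -> (x -> (x -> x))) <-> (((x -> y) <-> (x <-> (y <-> y))) <-> ~~x) = 1 <-> 1 = 1

1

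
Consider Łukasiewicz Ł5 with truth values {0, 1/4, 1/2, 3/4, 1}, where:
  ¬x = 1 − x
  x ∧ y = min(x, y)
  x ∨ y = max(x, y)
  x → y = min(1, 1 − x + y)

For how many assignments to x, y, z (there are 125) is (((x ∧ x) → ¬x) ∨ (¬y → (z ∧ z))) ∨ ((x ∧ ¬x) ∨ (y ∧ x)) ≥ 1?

value 1: 105 assignments (counts)
value 3/4: 8 assignments
value 1/2: 9 assignments
value 1/4: 2 assignments
value 0: 1 assignment
So 105 of the 125 assignments meet the threshold.

105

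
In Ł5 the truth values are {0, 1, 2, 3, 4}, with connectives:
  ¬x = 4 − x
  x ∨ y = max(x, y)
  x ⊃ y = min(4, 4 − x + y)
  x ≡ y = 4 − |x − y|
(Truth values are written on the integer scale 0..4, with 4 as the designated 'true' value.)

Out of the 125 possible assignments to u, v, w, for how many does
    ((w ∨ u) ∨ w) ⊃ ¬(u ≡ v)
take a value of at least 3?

69

value 4: 41 assignments (counts)
value 3: 28 assignments (counts)
value 2: 28 assignments
value 1: 19 assignments
value 0: 9 assignments
So 69 of the 125 assignments meet the threshold.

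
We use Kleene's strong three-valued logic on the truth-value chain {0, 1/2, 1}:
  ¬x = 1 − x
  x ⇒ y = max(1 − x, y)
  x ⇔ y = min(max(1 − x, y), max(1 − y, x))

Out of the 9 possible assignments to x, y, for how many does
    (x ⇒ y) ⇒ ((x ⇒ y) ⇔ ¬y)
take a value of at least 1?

x = 0, y = 0 ↦ 1  ≥
x = 0, y = 1/2 ↦ 1/2  <
x = 0, y = 1 ↦ 0  <
x = 1/2, y = 0 ↦ 1/2  <
x = 1/2, y = 1/2 ↦ 1/2  <
x = 1/2, y = 1 ↦ 0  <
x = 1, y = 0 ↦ 1  ≥
x = 1, y = 1/2 ↦ 1/2  <
x = 1, y = 1 ↦ 0  <
So 2 of the 9 assignments meet the threshold.

2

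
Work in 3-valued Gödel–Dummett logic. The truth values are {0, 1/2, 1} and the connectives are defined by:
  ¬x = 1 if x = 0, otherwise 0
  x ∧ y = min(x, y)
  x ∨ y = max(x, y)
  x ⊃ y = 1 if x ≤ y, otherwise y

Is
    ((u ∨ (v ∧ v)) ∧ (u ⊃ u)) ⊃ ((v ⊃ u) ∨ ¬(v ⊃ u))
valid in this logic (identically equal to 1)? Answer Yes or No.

Counterexample: take u = 1/2, v = 1.
v ∧ v = 1 ∧ 1 = 1
u ∨ (v ∧ v) = 1/2 ∨ 1 = 1
u ⊃ u = 1/2 ⊃ 1/2 = 1
(u ∨ (v ∧ v)) ∧ (u ⊃ u) = 1 ∧ 1 = 1
v ⊃ u = 1 ⊃ 1/2 = 1/2
v ⊃ u = 1 ⊃ 1/2 = 1/2
¬(v ⊃ u) = ¬1/2 = 0
(v ⊃ u) ∨ ¬(v ⊃ u) = 1/2 ∨ 0 = 1/2
((u ∨ (v ∧ v)) ∧ (u ⊃ u)) ⊃ ((v ⊃ u) ∨ ¬(v ⊃ u)) = 1 ⊃ 1/2 = 1/2
This gives 1/2 ≠ 1.

No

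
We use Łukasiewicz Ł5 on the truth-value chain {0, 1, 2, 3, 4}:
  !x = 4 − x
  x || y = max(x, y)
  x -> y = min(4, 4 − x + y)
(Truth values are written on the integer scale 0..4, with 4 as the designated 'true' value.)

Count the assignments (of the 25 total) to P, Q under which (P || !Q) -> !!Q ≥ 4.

value 4: 12 assignments (counts)
value 3: 2 assignments
value 2: 5 assignments
value 1: 1 assignment
value 0: 5 assignments
So 12 of the 25 assignments meet the threshold.

12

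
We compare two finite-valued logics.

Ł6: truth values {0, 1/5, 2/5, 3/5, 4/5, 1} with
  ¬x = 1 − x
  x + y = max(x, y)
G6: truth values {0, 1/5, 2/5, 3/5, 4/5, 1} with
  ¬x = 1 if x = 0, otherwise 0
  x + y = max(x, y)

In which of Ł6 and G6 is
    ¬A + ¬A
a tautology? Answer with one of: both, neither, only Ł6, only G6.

neither

In Ł6: at A = 1/5 the value is 4/5 — not a tautology.
In G6: at A = 1/5 the value is 0 — not a tautology.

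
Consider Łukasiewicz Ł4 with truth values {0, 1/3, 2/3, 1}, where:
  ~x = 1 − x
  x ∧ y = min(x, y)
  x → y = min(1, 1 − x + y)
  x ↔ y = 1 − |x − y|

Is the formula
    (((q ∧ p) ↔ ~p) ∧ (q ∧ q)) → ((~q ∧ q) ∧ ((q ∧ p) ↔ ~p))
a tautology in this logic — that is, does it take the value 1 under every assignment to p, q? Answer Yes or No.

No

Counterexample: take p = 1/3, q = 2/3.
q ∧ p = 2/3 ∧ 1/3 = 1/3
~p = ~1/3 = 2/3
(q ∧ p) ↔ ~p = 1/3 ↔ 2/3 = 2/3
q ∧ q = 2/3 ∧ 2/3 = 2/3
((q ∧ p) ↔ ~p) ∧ (q ∧ q) = 2/3 ∧ 2/3 = 2/3
~q = ~2/3 = 1/3
~q ∧ q = 1/3 ∧ 2/3 = 1/3
q ∧ p = 2/3 ∧ 1/3 = 1/3
~p = ~1/3 = 2/3
(q ∧ p) ↔ ~p = 1/3 ↔ 2/3 = 2/3
(~q ∧ q) ∧ ((q ∧ p) ↔ ~p) = 1/3 ∧ 2/3 = 1/3
(((q ∧ p) ↔ ~p) ∧ (q ∧ q)) → ((~q ∧ q) ∧ ((q ∧ p) ↔ ~p)) = 2/3 → 1/3 = 2/3
This gives 2/3 ≠ 1.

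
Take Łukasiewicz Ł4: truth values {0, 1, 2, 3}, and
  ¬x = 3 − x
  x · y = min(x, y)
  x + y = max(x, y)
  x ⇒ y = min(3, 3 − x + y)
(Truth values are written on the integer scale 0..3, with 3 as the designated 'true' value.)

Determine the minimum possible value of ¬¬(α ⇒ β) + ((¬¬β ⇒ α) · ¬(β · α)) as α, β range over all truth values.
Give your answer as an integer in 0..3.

2

Take α = 2, β = 1:
α ⇒ β = 2 ⇒ 1 = 2
¬(α ⇒ β) = ¬2 = 1
¬¬(α ⇒ β) = ¬1 = 2
¬β = ¬1 = 2
¬¬β = ¬2 = 1
¬¬β ⇒ α = 1 ⇒ 2 = 3
β · α = 1 · 2 = 1
¬(β · α) = ¬1 = 2
(¬¬β ⇒ α) · ¬(β · α) = 3 · 2 = 2
¬¬(α ⇒ β) + ((¬¬β ⇒ α) · ¬(β · α)) = 2 + 2 = 2
No assignment yields a value below 2, so this is the minimum.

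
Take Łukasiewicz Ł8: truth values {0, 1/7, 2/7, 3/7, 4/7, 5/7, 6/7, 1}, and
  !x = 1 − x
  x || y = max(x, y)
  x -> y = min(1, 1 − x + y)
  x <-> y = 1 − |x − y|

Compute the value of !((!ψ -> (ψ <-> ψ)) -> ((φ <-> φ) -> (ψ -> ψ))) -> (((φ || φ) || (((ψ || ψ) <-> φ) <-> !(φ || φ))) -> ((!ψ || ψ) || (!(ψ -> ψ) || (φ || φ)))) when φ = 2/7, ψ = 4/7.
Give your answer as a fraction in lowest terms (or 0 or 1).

1

!ψ = !4/7 = 3/7
ψ <-> ψ = 4/7 <-> 4/7 = 1
!ψ -> (ψ <-> ψ) = 3/7 -> 1 = 1
φ <-> φ = 2/7 <-> 2/7 = 1
ψ -> ψ = 4/7 -> 4/7 = 1
(φ <-> φ) -> (ψ -> ψ) = 1 -> 1 = 1
(!ψ -> (ψ <-> ψ)) -> ((φ <-> φ) -> (ψ -> ψ)) = 1 -> 1 = 1
!((!ψ -> (ψ <-> ψ)) -> ((φ <-> φ) -> (ψ -> ψ))) = !1 = 0
φ || φ = 2/7 || 2/7 = 2/7
ψ || ψ = 4/7 || 4/7 = 4/7
(ψ || ψ) <-> φ = 4/7 <-> 2/7 = 5/7
φ || φ = 2/7 || 2/7 = 2/7
!(φ || φ) = !2/7 = 5/7
((ψ || ψ) <-> φ) <-> !(φ || φ) = 5/7 <-> 5/7 = 1
(φ || φ) || (((ψ || ψ) <-> φ) <-> !(φ || φ)) = 2/7 || 1 = 1
!ψ = !4/7 = 3/7
!ψ || ψ = 3/7 || 4/7 = 4/7
ψ -> ψ = 4/7 -> 4/7 = 1
!(ψ -> ψ) = !1 = 0
φ || φ = 2/7 || 2/7 = 2/7
!(ψ -> ψ) || (φ || φ) = 0 || 2/7 = 2/7
(!ψ || ψ) || (!(ψ -> ψ) || (φ || φ)) = 4/7 || 2/7 = 4/7
((φ || φ) || (((ψ || ψ) <-> φ) <-> !(φ || φ))) -> ((!ψ || ψ) || (!(ψ -> ψ) || (φ || φ))) = 1 -> 4/7 = 4/7
!((!ψ -> (ψ <-> ψ)) -> ((φ <-> φ) -> (ψ -> ψ))) -> (((φ || φ) || (((ψ || ψ) <-> φ) <-> !(φ || φ))) -> ((!ψ || ψ) || (!(ψ -> ψ) || (φ || φ)))) = 0 -> 4/7 = 1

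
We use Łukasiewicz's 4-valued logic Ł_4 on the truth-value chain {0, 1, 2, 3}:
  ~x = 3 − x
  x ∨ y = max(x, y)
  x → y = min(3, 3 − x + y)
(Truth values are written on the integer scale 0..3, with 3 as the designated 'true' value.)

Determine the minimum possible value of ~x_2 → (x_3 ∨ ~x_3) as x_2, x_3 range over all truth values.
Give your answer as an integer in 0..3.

2

Take x_2 = 0, x_3 = 1:
~x_2 = ~0 = 3
~x_3 = ~1 = 2
x_3 ∨ ~x_3 = 1 ∨ 2 = 2
~x_2 → (x_3 ∨ ~x_3) = 3 → 2 = 2
No assignment yields a value below 2, so this is the minimum.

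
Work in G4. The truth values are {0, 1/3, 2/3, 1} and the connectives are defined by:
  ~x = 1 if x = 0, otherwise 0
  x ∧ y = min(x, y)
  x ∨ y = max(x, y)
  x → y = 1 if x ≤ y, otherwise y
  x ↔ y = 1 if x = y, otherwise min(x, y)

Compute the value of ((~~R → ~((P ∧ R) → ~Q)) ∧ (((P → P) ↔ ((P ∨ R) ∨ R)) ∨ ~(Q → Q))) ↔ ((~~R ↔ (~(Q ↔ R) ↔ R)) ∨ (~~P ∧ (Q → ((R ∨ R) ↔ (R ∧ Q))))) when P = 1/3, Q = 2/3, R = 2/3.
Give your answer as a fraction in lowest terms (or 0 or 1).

~R = ~2/3 = 0
~~R = ~0 = 1
P ∧ R = 1/3 ∧ 2/3 = 1/3
~Q = ~2/3 = 0
(P ∧ R) → ~Q = 1/3 → 0 = 0
~((P ∧ R) → ~Q) = ~0 = 1
~~R → ~((P ∧ R) → ~Q) = 1 → 1 = 1
P → P = 1/3 → 1/3 = 1
P ∨ R = 1/3 ∨ 2/3 = 2/3
(P ∨ R) ∨ R = 2/3 ∨ 2/3 = 2/3
(P → P) ↔ ((P ∨ R) ∨ R) = 1 ↔ 2/3 = 2/3
Q → Q = 2/3 → 2/3 = 1
~(Q → Q) = ~1 = 0
((P → P) ↔ ((P ∨ R) ∨ R)) ∨ ~(Q → Q) = 2/3 ∨ 0 = 2/3
(~~R → ~((P ∧ R) → ~Q)) ∧ (((P → P) ↔ ((P ∨ R) ∨ R)) ∨ ~(Q → Q)) = 1 ∧ 2/3 = 2/3
~R = ~2/3 = 0
~~R = ~0 = 1
Q ↔ R = 2/3 ↔ 2/3 = 1
~(Q ↔ R) = ~1 = 0
~(Q ↔ R) ↔ R = 0 ↔ 2/3 = 0
~~R ↔ (~(Q ↔ R) ↔ R) = 1 ↔ 0 = 0
~P = ~1/3 = 0
~~P = ~0 = 1
R ∨ R = 2/3 ∨ 2/3 = 2/3
R ∧ Q = 2/3 ∧ 2/3 = 2/3
(R ∨ R) ↔ (R ∧ Q) = 2/3 ↔ 2/3 = 1
Q → ((R ∨ R) ↔ (R ∧ Q)) = 2/3 → 1 = 1
~~P ∧ (Q → ((R ∨ R) ↔ (R ∧ Q))) = 1 ∧ 1 = 1
(~~R ↔ (~(Q ↔ R) ↔ R)) ∨ (~~P ∧ (Q → ((R ∨ R) ↔ (R ∧ Q)))) = 0 ∨ 1 = 1
((~~R → ~((P ∧ R) → ~Q)) ∧ (((P → P) ↔ ((P ∨ R) ∨ R)) ∨ ~(Q → Q))) ↔ ((~~R ↔ (~(Q ↔ R) ↔ R)) ∨ (~~P ∧ (Q → ((R ∨ R) ↔ (R ∧ Q))))) = 2/3 ↔ 1 = 2/3

2/3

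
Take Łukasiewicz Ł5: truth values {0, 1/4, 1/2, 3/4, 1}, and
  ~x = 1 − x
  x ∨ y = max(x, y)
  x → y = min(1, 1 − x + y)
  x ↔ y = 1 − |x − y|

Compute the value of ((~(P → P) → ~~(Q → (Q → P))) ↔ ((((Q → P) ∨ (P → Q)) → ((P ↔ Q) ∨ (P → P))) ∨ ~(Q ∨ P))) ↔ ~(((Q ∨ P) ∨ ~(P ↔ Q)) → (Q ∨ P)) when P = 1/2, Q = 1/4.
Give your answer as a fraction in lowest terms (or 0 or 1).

0

P → P = 1/2 → 1/2 = 1
~(P → P) = ~1 = 0
Q → P = 1/4 → 1/2 = 1
Q → (Q → P) = 1/4 → 1 = 1
~(Q → (Q → P)) = ~1 = 0
~~(Q → (Q → P)) = ~0 = 1
~(P → P) → ~~(Q → (Q → P)) = 0 → 1 = 1
Q → P = 1/4 → 1/2 = 1
P → Q = 1/2 → 1/4 = 3/4
(Q → P) ∨ (P → Q) = 1 ∨ 3/4 = 1
P ↔ Q = 1/2 ↔ 1/4 = 3/4
P → P = 1/2 → 1/2 = 1
(P ↔ Q) ∨ (P → P) = 3/4 ∨ 1 = 1
((Q → P) ∨ (P → Q)) → ((P ↔ Q) ∨ (P → P)) = 1 → 1 = 1
Q ∨ P = 1/4 ∨ 1/2 = 1/2
~(Q ∨ P) = ~1/2 = 1/2
(((Q → P) ∨ (P → Q)) → ((P ↔ Q) ∨ (P → P))) ∨ ~(Q ∨ P) = 1 ∨ 1/2 = 1
(~(P → P) → ~~(Q → (Q → P))) ↔ ((((Q → P) ∨ (P → Q)) → ((P ↔ Q) ∨ (P → P))) ∨ ~(Q ∨ P)) = 1 ↔ 1 = 1
Q ∨ P = 1/4 ∨ 1/2 = 1/2
P ↔ Q = 1/2 ↔ 1/4 = 3/4
~(P ↔ Q) = ~3/4 = 1/4
(Q ∨ P) ∨ ~(P ↔ Q) = 1/2 ∨ 1/4 = 1/2
Q ∨ P = 1/4 ∨ 1/2 = 1/2
((Q ∨ P) ∨ ~(P ↔ Q)) → (Q ∨ P) = 1/2 → 1/2 = 1
~(((Q ∨ P) ∨ ~(P ↔ Q)) → (Q ∨ P)) = ~1 = 0
((~(P → P) → ~~(Q → (Q → P))) ↔ ((((Q → P) ∨ (P → Q)) → ((P ↔ Q) ∨ (P → P))) ∨ ~(Q ∨ P))) ↔ ~(((Q ∨ P) ∨ ~(P ↔ Q)) → (Q ∨ P)) = 1 ↔ 0 = 0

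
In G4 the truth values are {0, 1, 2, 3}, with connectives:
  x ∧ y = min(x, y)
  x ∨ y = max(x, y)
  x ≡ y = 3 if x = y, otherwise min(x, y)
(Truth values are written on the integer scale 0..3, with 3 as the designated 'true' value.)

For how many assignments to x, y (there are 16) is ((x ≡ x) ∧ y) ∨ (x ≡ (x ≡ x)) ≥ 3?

x = 0, y = 0 ↦ 0  <
x = 0, y = 1 ↦ 1  <
x = 0, y = 2 ↦ 2  <
x = 0, y = 3 ↦ 3  ≥
x = 1, y = 0 ↦ 1  <
x = 1, y = 1 ↦ 1  <
x = 1, y = 2 ↦ 2  <
x = 1, y = 3 ↦ 3  ≥
x = 2, y = 0 ↦ 2  <
x = 2, y = 1 ↦ 2  <
x = 2, y = 2 ↦ 2  <
x = 2, y = 3 ↦ 3  ≥
x = 3, y = 0 ↦ 3  ≥
x = 3, y = 1 ↦ 3  ≥
x = 3, y = 2 ↦ 3  ≥
x = 3, y = 3 ↦ 3  ≥
So 7 of the 16 assignments meet the threshold.

7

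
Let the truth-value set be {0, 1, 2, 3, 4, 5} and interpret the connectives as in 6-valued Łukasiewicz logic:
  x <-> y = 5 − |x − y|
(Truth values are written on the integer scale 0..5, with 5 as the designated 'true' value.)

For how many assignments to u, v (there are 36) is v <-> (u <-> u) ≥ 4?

value 5: 6 assignments (counts)
value 4: 6 assignments (counts)
value 3: 6 assignments
value 2: 6 assignments
value 1: 6 assignments
value 0: 6 assignments
So 12 of the 36 assignments meet the threshold.

12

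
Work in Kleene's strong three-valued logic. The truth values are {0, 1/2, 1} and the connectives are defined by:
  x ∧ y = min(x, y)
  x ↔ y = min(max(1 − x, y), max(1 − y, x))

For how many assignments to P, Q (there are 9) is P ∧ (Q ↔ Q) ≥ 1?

P = 0, Q = 0 ↦ 0  <
P = 0, Q = 1/2 ↦ 0  <
P = 0, Q = 1 ↦ 0  <
P = 1/2, Q = 0 ↦ 1/2  <
P = 1/2, Q = 1/2 ↦ 1/2  <
P = 1/2, Q = 1 ↦ 1/2  <
P = 1, Q = 0 ↦ 1  ≥
P = 1, Q = 1/2 ↦ 1/2  <
P = 1, Q = 1 ↦ 1  ≥
So 2 of the 9 assignments meet the threshold.

2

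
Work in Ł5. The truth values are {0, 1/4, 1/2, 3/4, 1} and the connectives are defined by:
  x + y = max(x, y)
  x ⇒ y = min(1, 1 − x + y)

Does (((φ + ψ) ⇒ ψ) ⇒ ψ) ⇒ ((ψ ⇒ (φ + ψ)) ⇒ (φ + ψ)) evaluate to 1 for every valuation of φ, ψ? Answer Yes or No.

Yes

At φ = 0, ψ = 1/2, for instance:
φ + ψ = 0 + 1/2 = 1/2
(φ + ψ) ⇒ ψ = 1/2 ⇒ 1/2 = 1
((φ + ψ) ⇒ ψ) ⇒ ψ = 1 ⇒ 1/2 = 1/2
ψ ⇒ (φ + ψ) = 1/2 ⇒ 1/2 = 1
(ψ ⇒ (φ + ψ)) ⇒ (φ + ψ) = 1 ⇒ 1/2 = 1/2
(((φ + ψ) ⇒ ψ) ⇒ ψ) ⇒ ((ψ ⇒ (φ + ψ)) ⇒ (φ + ψ)) = 1/2 ⇒ 1/2 = 1
and checking the remaining 24 assignments likewise gives ≥ 1 in every case.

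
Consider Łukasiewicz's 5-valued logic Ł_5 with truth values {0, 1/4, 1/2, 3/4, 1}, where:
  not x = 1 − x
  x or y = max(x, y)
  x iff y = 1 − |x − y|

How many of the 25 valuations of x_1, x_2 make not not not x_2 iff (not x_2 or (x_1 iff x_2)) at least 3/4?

value 1: 13 assignments (counts)
value 3/4: 5 assignments (counts)
value 1/2: 4 assignments
value 1/4: 2 assignments
value 0: 1 assignment
So 18 of the 25 assignments meet the threshold.

18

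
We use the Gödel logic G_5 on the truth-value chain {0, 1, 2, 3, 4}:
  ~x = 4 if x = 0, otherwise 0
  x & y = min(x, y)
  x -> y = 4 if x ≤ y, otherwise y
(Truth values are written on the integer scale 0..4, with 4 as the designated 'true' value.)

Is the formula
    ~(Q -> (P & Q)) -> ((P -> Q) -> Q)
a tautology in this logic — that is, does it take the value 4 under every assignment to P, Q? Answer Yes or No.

Counterexample: take P = 0, Q = 1.
P & Q = 0 & 1 = 0
Q -> (P & Q) = 1 -> 0 = 0
~(Q -> (P & Q)) = ~0 = 4
P -> Q = 0 -> 1 = 4
(P -> Q) -> Q = 4 -> 1 = 1
~(Q -> (P & Q)) -> ((P -> Q) -> Q) = 4 -> 1 = 1
This gives 1 ≠ 4.

No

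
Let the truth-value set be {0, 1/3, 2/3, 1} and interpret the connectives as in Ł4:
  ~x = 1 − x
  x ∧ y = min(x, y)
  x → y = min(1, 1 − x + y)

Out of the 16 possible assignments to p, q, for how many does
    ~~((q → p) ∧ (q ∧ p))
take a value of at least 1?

1

p = 0, q = 0 ↦ 0  <
p = 0, q = 1/3 ↦ 0  <
p = 0, q = 2/3 ↦ 0  <
p = 0, q = 1 ↦ 0  <
p = 1/3, q = 0 ↦ 0  <
p = 1/3, q = 1/3 ↦ 1/3  <
p = 1/3, q = 2/3 ↦ 1/3  <
p = 1/3, q = 1 ↦ 1/3  <
p = 2/3, q = 0 ↦ 0  <
p = 2/3, q = 1/3 ↦ 1/3  <
p = 2/3, q = 2/3 ↦ 2/3  <
p = 2/3, q = 1 ↦ 2/3  <
p = 1, q = 0 ↦ 0  <
p = 1, q = 1/3 ↦ 1/3  <
p = 1, q = 2/3 ↦ 2/3  <
p = 1, q = 1 ↦ 1  ≥
So 1 of the 16 assignments meets the threshold.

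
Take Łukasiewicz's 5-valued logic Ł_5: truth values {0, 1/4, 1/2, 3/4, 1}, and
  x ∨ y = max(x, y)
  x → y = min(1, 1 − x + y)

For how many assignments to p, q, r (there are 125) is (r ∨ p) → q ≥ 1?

55

value 1: 55 assignments (counts)
value 3/4: 24 assignments
value 1/2: 21 assignments
value 1/4: 16 assignments
value 0: 9 assignments
So 55 of the 125 assignments meet the threshold.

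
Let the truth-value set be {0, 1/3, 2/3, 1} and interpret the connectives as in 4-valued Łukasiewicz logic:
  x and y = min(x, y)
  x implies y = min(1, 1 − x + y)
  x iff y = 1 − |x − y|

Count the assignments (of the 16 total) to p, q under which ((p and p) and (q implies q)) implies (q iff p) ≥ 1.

p = 0, q = 0 ↦ 1  ≥
p = 0, q = 1/3 ↦ 1  ≥
p = 0, q = 2/3 ↦ 1  ≥
p = 0, q = 1 ↦ 1  ≥
p = 1/3, q = 0 ↦ 1  ≥
p = 1/3, q = 1/3 ↦ 1  ≥
p = 1/3, q = 2/3 ↦ 1  ≥
p = 1/3, q = 1 ↦ 1  ≥
p = 2/3, q = 0 ↦ 2/3  <
p = 2/3, q = 1/3 ↦ 1  ≥
p = 2/3, q = 2/3 ↦ 1  ≥
p = 2/3, q = 1 ↦ 1  ≥
p = 1, q = 0 ↦ 0  <
p = 1, q = 1/3 ↦ 1/3  <
p = 1, q = 2/3 ↦ 2/3  <
p = 1, q = 1 ↦ 1  ≥
So 12 of the 16 assignments meet the threshold.

12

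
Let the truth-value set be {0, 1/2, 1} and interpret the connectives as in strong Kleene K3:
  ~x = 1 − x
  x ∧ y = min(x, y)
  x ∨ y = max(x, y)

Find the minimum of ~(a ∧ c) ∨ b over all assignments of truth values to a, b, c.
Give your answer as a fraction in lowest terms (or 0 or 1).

0

Take a = 1, b = 0, c = 1:
a ∧ c = 1 ∧ 1 = 1
~(a ∧ c) = ~1 = 0
~(a ∧ c) ∨ b = 0 ∨ 0 = 0
No assignment yields a value below 0, so this is the minimum.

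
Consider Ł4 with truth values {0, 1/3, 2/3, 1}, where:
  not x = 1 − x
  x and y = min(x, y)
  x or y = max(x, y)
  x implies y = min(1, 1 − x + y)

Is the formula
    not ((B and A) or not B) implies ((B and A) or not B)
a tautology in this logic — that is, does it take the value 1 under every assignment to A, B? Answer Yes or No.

Counterexample: take A = 0, B = 2/3.
B and A = 2/3 and 0 = 0
not B = not 2/3 = 1/3
(B and A) or not B = 0 or 1/3 = 1/3
not ((B and A) or not B) = not 1/3 = 2/3
B and A = 2/3 and 0 = 0
not B = not 2/3 = 1/3
(B and A) or not B = 0 or 1/3 = 1/3
not ((B and A) or not B) implies ((B and A) or not B) = 2/3 implies 1/3 = 2/3
This gives 2/3 ≠ 1.

No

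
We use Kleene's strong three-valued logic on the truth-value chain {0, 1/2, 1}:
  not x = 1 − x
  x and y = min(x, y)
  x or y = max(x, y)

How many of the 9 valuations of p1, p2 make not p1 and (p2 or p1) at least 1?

1

p1 = 0, p2 = 0 ↦ 0  <
p1 = 0, p2 = 1/2 ↦ 1/2  <
p1 = 0, p2 = 1 ↦ 1  ≥
p1 = 1/2, p2 = 0 ↦ 1/2  <
p1 = 1/2, p2 = 1/2 ↦ 1/2  <
p1 = 1/2, p2 = 1 ↦ 1/2  <
p1 = 1, p2 = 0 ↦ 0  <
p1 = 1, p2 = 1/2 ↦ 0  <
p1 = 1, p2 = 1 ↦ 0  <
So 1 of the 9 assignments meets the threshold.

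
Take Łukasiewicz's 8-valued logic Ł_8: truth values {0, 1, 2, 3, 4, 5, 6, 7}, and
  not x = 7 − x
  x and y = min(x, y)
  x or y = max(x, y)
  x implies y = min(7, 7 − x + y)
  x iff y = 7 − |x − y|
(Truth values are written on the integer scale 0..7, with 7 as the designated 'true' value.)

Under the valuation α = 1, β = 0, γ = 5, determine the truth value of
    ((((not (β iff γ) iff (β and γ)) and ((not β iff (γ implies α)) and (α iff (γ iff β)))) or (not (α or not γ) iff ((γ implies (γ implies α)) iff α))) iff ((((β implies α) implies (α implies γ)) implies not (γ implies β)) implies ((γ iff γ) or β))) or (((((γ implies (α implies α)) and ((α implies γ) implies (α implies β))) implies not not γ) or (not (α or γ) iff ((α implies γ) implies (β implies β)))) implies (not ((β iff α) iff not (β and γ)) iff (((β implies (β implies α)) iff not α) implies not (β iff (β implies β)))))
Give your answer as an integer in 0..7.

5

β iff γ = 0 iff 5 = 2
not (β iff γ) = not 2 = 5
β and γ = 0 and 5 = 0
not (β iff γ) iff (β and γ) = 5 iff 0 = 2
not β = not 0 = 7
γ implies α = 5 implies 1 = 3
not β iff (γ implies α) = 7 iff 3 = 3
γ iff β = 5 iff 0 = 2
α iff (γ iff β) = 1 iff 2 = 6
(not β iff (γ implies α)) and (α iff (γ iff β)) = 3 and 6 = 3
(not (β iff γ) iff (β and γ)) and ((not β iff (γ implies α)) and (α iff (γ iff β))) = 2 and 3 = 2
not γ = not 5 = 2
α or not γ = 1 or 2 = 2
not (α or not γ) = not 2 = 5
γ implies α = 5 implies 1 = 3
γ implies (γ implies α) = 5 implies 3 = 5
(γ implies (γ implies α)) iff α = 5 iff 1 = 3
not (α or not γ) iff ((γ implies (γ implies α)) iff α) = 5 iff 3 = 5
((not (β iff γ) iff (β and γ)) and ((not β iff (γ implies α)) and (α iff (γ iff β)))) or (not (α or not γ) iff ((γ implies (γ implies α)) iff α)) = 2 or 5 = 5
β implies α = 0 implies 1 = 7
α implies γ = 1 implies 5 = 7
(β implies α) implies (α implies γ) = 7 implies 7 = 7
γ implies β = 5 implies 0 = 2
not (γ implies β) = not 2 = 5
((β implies α) implies (α implies γ)) implies not (γ implies β) = 7 implies 5 = 5
γ iff γ = 5 iff 5 = 7
(γ iff γ) or β = 7 or 0 = 7
(((β implies α) implies (α implies γ)) implies not (γ implies β)) implies ((γ iff γ) or β) = 5 implies 7 = 7
(((not (β iff γ) iff (β and γ)) and ((not β iff (γ implies α)) and (α iff (γ iff β)))) or (not (α or not γ) iff ((γ implies (γ implies α)) iff α))) iff ((((β implies α) implies (α implies γ)) implies not (γ implies β)) implies ((γ iff γ) or β)) = 5 iff 7 = 5
α implies α = 1 implies 1 = 7
γ implies (α implies α) = 5 implies 7 = 7
α implies γ = 1 implies 5 = 7
α implies β = 1 implies 0 = 6
(α implies γ) implies (α implies β) = 7 implies 6 = 6
(γ implies (α implies α)) and ((α implies γ) implies (α implies β)) = 7 and 6 = 6
not γ = not 5 = 2
not not γ = not 2 = 5
((γ implies (α implies α)) and ((α implies γ) implies (α implies β))) implies not not γ = 6 implies 5 = 6
α or γ = 1 or 5 = 5
not (α or γ) = not 5 = 2
α implies γ = 1 implies 5 = 7
β implies β = 0 implies 0 = 7
(α implies γ) implies (β implies β) = 7 implies 7 = 7
not (α or γ) iff ((α implies γ) implies (β implies β)) = 2 iff 7 = 2
(((γ implies (α implies α)) and ((α implies γ) implies (α implies β))) implies not not γ) or (not (α or γ) iff ((α implies γ) implies (β implies β))) = 6 or 2 = 6
β iff α = 0 iff 1 = 6
β and γ = 0 and 5 = 0
not (β and γ) = not 0 = 7
(β iff α) iff not (β and γ) = 6 iff 7 = 6
not ((β iff α) iff not (β and γ)) = not 6 = 1
β implies α = 0 implies 1 = 7
β implies (β implies α) = 0 implies 7 = 7
not α = not 1 = 6
(β implies (β implies α)) iff not α = 7 iff 6 = 6
β implies β = 0 implies 0 = 7
β iff (β implies β) = 0 iff 7 = 0
not (β iff (β implies β)) = not 0 = 7
((β implies (β implies α)) iff not α) implies not (β iff (β implies β)) = 6 implies 7 = 7
not ((β iff α) iff not (β and γ)) iff (((β implies (β implies α)) iff not α) implies not (β iff (β implies β))) = 1 iff 7 = 1
((((γ implies (α implies α)) and ((α implies γ) implies (α implies β))) implies not not γ) or (not (α or γ) iff ((α implies γ) implies (β implies β)))) implies (not ((β iff α) iff not (β and γ)) iff (((β implies (β implies α)) iff not α) implies not (β iff (β implies β)))) = 6 implies 1 = 2
((((not (β iff γ) iff (β and γ)) and ((not β iff (γ implies α)) and (α iff (γ iff β)))) or (not (α or not γ) iff ((γ implies (γ implies α)) iff α))) iff ((((β implies α) implies (α implies γ)) implies not (γ implies β)) implies ((γ iff γ) or β))) or (((((γ implies (α implies α)) and ((α implies γ) implies (α implies β))) implies not not γ) or (not (α or γ) iff ((α implies γ) implies (β implies β)))) implies (not ((β iff α) iff not (β and γ)) iff (((β implies (β implies α)) iff not α) implies not (β iff (β implies β))))) = 5 or 2 = 5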